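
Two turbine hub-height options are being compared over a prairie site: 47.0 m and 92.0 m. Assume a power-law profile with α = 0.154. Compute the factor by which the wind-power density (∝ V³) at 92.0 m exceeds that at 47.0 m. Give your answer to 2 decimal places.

Speed ratio: V_B/V_A = (z_B/z_A)^α = (92.0/47.0)^0.154 = (1.9574)^0.154 = 1.10897
Power-density ratio: P_B/P_A = (V_B/V_A)³ = (1.10897)³ = 1.36383

1.36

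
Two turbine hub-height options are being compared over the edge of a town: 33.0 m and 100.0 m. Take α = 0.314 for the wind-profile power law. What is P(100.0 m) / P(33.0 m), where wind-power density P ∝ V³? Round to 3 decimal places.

Speed ratio: V_B/V_A = (z_B/z_A)^α = (100.0/33.0)^0.314 = (3.0303)^0.314 = 1.41640
Power-density ratio: P_B/P_A = (V_B/V_A)³ = (1.41640)³ = 2.84158

2.842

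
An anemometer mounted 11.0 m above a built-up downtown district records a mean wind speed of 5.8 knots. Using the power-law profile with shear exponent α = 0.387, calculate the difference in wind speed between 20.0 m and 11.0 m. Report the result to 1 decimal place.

1.5 knots

Power law: V₂ = V₁ · (z₂/z₁)^α = 5.8 × (1.8182)^0.387 = 7.3098 knots
ΔV = 7.3098 − 5.8 = 1.5098 knots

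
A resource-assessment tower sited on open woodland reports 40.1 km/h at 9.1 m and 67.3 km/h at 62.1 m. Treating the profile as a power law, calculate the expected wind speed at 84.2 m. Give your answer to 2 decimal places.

73.06 km/h

First find α: α = ln(V₂/V₁)/ln(z₂/z₁) = ln(67.3/40.1)/ln(62.1/9.1) = 0.51778/1.92047 = 0.2696
Extrapolate from 62.1 m to 84.2 m: V₃ = 67.3 × (84.2/62.1)^0.2696 = 67.3 × 1.0855 = 73.0573 km/h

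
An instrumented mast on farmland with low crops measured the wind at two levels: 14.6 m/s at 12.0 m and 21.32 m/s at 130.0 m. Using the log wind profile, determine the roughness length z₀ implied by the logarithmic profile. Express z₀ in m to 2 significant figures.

Log law: V(z) ∝ ln(z/z₀). With r = V₁/V₂ = 14.6/21.32 = 0.68480,
r · ln(z₂/z₀) = ln(z₁/z₀) ⇒ ln z₀ = (ln z₁ − r·ln z₂)/(1 − r)
ln z₀ = (2.48491 − 0.68480×4.86753) / 0.31520 = -2.6916
z₀ = exp(-2.6916) = 0.06777 m

z₀ ≈ 0.068 m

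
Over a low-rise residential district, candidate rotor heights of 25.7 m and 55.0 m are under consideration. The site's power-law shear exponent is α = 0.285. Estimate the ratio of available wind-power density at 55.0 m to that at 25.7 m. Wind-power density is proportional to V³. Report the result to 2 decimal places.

1.92

Speed ratio: V_B/V_A = (z_B/z_A)^α = (55.0/25.7)^0.285 = (2.1401)^0.285 = 1.24215
Power-density ratio: P_B/P_A = (V_B/V_A)³ = (1.24215)³ = 1.91654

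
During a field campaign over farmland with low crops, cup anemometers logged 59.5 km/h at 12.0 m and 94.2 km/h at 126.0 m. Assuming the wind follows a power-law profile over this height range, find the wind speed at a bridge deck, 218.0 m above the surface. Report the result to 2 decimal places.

First find α: α = ln(V₂/V₁)/ln(z₂/z₁) = ln(94.2/59.5)/ln(126.0/12.0) = 0.45944/2.35138 = 0.1954
Extrapolate from 126.0 m to 218.0 m: V₃ = 94.2 × (218.0/126.0)^0.1954 = 94.2 × 1.1131 = 104.8507 km/h

104.85 km/h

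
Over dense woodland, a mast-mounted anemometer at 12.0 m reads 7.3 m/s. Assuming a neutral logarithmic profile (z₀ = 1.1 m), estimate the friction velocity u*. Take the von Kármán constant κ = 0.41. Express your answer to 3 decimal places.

Log law: V(z) = (u*/κ) · ln(z/z₀) ⇒ u* = κ · V / ln(z/z₀)
u* = 0.41 × 7.3 / ln(12.0/1.1) = 0.41 × 7.3 / 2.3896
   = 2.9930 / 2.3896 = 1.2525 m/s

u* ≈ 1.253 m/s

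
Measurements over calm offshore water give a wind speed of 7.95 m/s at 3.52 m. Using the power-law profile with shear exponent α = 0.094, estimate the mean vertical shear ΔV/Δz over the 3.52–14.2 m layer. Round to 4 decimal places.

0.1043 m/s/m

Power law: V₂ = V₁ · (z₂/z₁)^α = 7.95 × (4.0341)^0.094 = 9.0637 m/s
ΔV/Δz = (9.0637 − 7.95)/(14.2 − 3.52) = 1.1137/10.6800 = 0.10428 m/s/m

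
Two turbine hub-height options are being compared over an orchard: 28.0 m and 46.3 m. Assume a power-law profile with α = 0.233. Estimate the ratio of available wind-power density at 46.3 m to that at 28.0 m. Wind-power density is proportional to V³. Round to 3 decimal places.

Speed ratio: V_B/V_A = (z_B/z_A)^α = (46.3/28.0)^0.233 = (1.6536)^0.233 = 1.12433
Power-density ratio: P_B/P_A = (V_B/V_A)³ = (1.12433)³ = 1.42127

1.421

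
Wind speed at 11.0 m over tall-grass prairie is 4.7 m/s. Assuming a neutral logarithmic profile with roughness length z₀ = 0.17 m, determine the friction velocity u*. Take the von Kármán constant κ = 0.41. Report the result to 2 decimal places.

u* ≈ 0.46 m/s

Log law: V(z) = (u*/κ) · ln(z/z₀) ⇒ u* = κ · V / ln(z/z₀)
u* = 0.41 × 4.7 / ln(11.0/0.17) = 0.41 × 4.7 / 4.1699
   = 1.9270 / 4.1699 = 0.4621 m/s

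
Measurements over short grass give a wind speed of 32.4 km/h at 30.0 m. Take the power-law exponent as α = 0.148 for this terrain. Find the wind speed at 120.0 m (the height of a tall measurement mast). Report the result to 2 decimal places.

39.78 km/h

Power-law profile: V₂ = V₁ · (z₂/z₁)^α
V₂ = 32.4 × (120.0/30.0)^0.148 = 32.4 × (4.0000)^0.148
    = 32.4 × 1.2277 = 39.7786 km/h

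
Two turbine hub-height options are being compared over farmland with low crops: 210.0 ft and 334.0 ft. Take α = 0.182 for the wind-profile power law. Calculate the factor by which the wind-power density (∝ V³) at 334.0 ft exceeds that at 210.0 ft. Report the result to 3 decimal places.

1.288

Speed ratio: V_B/V_A = (z_B/z_A)^α = (334.0/210.0)^0.182 = (1.5905)^0.182 = 1.08812
Power-density ratio: P_B/P_A = (V_B/V_A)³ = (1.08812)³ = 1.28835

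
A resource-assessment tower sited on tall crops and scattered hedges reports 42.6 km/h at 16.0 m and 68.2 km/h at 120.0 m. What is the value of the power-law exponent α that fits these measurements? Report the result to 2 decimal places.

α ≈ 0.23

Power law: V₂/V₁ = (z₂/z₁)^α ⇒ α = ln(V₂/V₁) / ln(z₂/z₁)
α = ln(68.2/42.6) / ln(120.0/16.0) = ln(1.6009) / ln(7.5000)
  = 0.47059 / 2.01490 = 0.23355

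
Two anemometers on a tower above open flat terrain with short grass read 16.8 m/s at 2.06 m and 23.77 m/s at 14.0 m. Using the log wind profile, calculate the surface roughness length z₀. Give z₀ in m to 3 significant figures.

Log law: V(z) ∝ ln(z/z₀). With r = V₁/V₂ = 16.8/23.77 = 0.70677,
r · ln(z₂/z₀) = ln(z₁/z₀) ⇒ ln z₀ = (ln z₁ − r·ln z₂)/(1 − r)
ln z₀ = (0.72271 − 0.70677×2.63906) / 0.29323 = -3.8963
z₀ = exp(-3.8963) = 0.02032 m

z₀ ≈ 0.0203 m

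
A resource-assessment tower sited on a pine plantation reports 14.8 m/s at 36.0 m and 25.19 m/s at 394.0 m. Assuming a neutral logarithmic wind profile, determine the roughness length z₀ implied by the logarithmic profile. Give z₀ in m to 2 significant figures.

z₀ ≈ 1.2 m

Log law: V(z) ∝ ln(z/z₀). With r = V₁/V₂ = 14.8/25.19 = 0.58753,
r · ln(z₂/z₀) = ln(z₁/z₀) ⇒ ln z₀ = (ln z₁ − r·ln z₂)/(1 − r)
ln z₀ = (3.58352 − 0.58753×5.97635) / 0.41247 = 0.1751
z₀ = exp(0.1751) = 1.191 m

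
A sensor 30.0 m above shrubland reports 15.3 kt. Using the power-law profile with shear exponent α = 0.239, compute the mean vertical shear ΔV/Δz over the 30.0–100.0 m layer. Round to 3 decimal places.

Power law: V₂ = V₁ · (z₂/z₁)^α = 15.3 × (3.3333)^0.239 = 20.4014 kt
ΔV/Δz = (20.4014 − 15.3)/(100.0 − 30.0) = 5.1014/70.0000 = 0.07288 kt/m

0.073 kt/m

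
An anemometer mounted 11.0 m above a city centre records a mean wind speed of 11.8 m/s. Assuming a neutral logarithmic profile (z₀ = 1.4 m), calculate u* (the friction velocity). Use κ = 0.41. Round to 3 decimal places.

u* ≈ 2.347 m/s

Log law: V(z) = (u*/κ) · ln(z/z₀) ⇒ u* = κ · V / ln(z/z₀)
u* = 0.41 × 11.8 / ln(11.0/1.4) = 0.41 × 11.8 / 2.0614
   = 4.8380 / 2.0614 = 2.3469 m/s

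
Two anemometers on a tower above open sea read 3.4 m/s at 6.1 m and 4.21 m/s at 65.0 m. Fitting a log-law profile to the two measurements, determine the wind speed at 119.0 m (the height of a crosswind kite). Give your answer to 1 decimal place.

Log law: V ∝ ln(z/z₀). From the pair, with r = V₁/V₂ = 0.80760,
ln z₀ = (ln z₁ − r·ln z₂)/(1 − r) = (1.8083 − 0.80760×4.1744)/0.19240 = -8.1235 → z₀ = 0.0002965 m
V₃ = V₁ · ln(z₃/z₀)/ln(z₁/z₀) = 3.4 × 12.9026/9.9318 = 4.4170 m/s

4.4 m/s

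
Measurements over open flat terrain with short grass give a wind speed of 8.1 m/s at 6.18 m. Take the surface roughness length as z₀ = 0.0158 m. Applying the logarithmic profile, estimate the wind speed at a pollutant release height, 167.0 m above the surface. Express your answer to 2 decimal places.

12.57 m/s

Log law: V(z) ∝ ln(z/z₀), so V₂/V₁ = ln(z₂/z₀) / ln(z₁/z₀).
ln(167.0/0.0158) = 9.2657, ln(6.18/0.0158) = 5.9691
V₂ = 8.1 × 9.2657/5.9691 = 8.1 × 1.5523 = 12.5736 m/s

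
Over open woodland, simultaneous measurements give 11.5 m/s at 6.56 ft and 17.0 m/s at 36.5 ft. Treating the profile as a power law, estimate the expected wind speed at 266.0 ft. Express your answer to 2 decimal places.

First find α: α = ln(V₂/V₁)/ln(z₂/z₁) = ln(17.0/11.5)/ln(36.5/6.56) = 0.39087/1.71632 = 0.2277
Extrapolate from 36.5 ft to 266.0 ft: V₃ = 17.0 × (266.0/36.5)^0.2277 = 17.0 × 1.5720 = 26.7233 m/s

26.72 m/s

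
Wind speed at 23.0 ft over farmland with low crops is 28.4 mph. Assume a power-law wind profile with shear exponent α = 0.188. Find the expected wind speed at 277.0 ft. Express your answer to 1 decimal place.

Power-law profile: V₂ = V₁ · (z₂/z₁)^α
V₂ = 28.4 × (277.0/23.0)^0.188 = 28.4 × (12.0435)^0.188
    = 28.4 × 1.5965 = 45.3419 mph

45.3 mph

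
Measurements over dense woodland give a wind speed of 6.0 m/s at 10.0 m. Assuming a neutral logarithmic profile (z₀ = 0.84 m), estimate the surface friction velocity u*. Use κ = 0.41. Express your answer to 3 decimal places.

Log law: V(z) = (u*/κ) · ln(z/z₀) ⇒ u* = κ · V / ln(z/z₀)
u* = 0.41 × 6.0 / ln(10.0/0.84) = 0.41 × 6.0 / 2.4769
   = 2.4600 / 2.4769 = 0.9932 m/s

u* ≈ 0.993 m/s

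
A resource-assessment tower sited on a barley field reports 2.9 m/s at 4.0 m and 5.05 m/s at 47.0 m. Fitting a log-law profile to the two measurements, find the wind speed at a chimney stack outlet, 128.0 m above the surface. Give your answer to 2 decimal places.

Log law: V ∝ ln(z/z₀). From the pair, with r = V₁/V₂ = 0.57426,
ln z₀ = (ln z₁ − r·ln z₂)/(1 − r) = (1.3863 − 0.57426×3.8501)/0.42574 = -1.9370 → z₀ = 0.1441 m
V₃ = V₁ · ln(z₃/z₀)/ln(z₁/z₀) = 2.9 × 6.7891/3.3233 = 5.9243 m/s

5.92 m/s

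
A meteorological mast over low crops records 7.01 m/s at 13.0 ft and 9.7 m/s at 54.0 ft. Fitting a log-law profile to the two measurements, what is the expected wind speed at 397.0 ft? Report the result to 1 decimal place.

13.5 m/s

Log law: V ∝ ln(z/z₀). From the pair, with r = V₁/V₂ = 0.72268,
ln z₀ = (ln z₁ − r·ln z₂)/(1 − r) = (2.5649 − 0.72268×3.9890)/0.27732 = -1.1460 → z₀ = 0.3179 ft
V₃ = V₁ · ln(z₃/z₀)/ln(z₁/z₀) = 7.01 × 7.1299/3.7110 = 13.4685 m/s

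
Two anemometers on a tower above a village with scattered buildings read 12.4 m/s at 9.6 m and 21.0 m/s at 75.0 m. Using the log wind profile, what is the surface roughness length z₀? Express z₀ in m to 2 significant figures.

z₀ ≈ 0.50 m

Log law: V(z) ∝ ln(z/z₀). With r = V₁/V₂ = 12.4/21.0 = 0.59048,
r · ln(z₂/z₀) = ln(z₁/z₀) ⇒ ln z₀ = (ln z₁ − r·ln z₂)/(1 − r)
ln z₀ = (2.26176 − 0.59048×4.31749) / 0.40952 = -0.7023
z₀ = exp(-0.7023) = 0.4954 m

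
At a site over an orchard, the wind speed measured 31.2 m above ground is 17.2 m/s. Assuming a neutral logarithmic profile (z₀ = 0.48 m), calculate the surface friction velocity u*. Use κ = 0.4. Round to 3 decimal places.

u* ≈ 1.648 m/s

Log law: V(z) = (u*/κ) · ln(z/z₀) ⇒ u* = κ · V / ln(z/z₀)
u* = 0.4 × 17.2 / ln(31.2/0.48) = 0.4 × 17.2 / 4.1744
   = 6.8800 / 4.1744 = 1.6481 m/s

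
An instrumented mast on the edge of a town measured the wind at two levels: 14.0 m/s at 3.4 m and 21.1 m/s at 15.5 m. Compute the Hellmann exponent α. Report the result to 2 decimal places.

α ≈ 0.27

Power law: V₂/V₁ = (z₂/z₁)^α ⇒ α = ln(V₂/V₁) / ln(z₂/z₁)
α = ln(21.1/14.0) / ln(15.5/3.4) = ln(1.5071) / ln(4.5588)
  = 0.41022 / 1.51706 = 0.27040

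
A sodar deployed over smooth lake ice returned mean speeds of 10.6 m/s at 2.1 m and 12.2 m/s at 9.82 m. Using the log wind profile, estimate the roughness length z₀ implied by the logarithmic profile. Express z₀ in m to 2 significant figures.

Log law: V(z) ∝ ln(z/z₀). With r = V₁/V₂ = 10.6/12.2 = 0.86885,
r · ln(z₂/z₀) = ln(z₁/z₀) ⇒ ln z₀ = (ln z₁ − r·ln z₂)/(1 − r)
ln z₀ = (0.74194 − 0.86885×2.28442) / 0.13115 = -9.4770
z₀ = exp(-9.4770) = 0.00007659 m

z₀ ≈ 0.000077 m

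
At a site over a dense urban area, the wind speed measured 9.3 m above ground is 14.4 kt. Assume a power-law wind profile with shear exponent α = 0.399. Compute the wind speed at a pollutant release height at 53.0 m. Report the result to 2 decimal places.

Power-law profile: V₂ = V₁ · (z₂/z₁)^α
V₂ = 14.4 × (53.0/9.3)^0.399 = 14.4 × (5.6989)^0.399
    = 14.4 × 2.0024 = 28.8353 kt

28.84 kt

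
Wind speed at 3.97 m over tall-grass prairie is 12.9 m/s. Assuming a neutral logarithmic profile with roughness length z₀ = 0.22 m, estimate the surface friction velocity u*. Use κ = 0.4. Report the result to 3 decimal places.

u* ≈ 1.784 m/s

Log law: V(z) = (u*/κ) · ln(z/z₀) ⇒ u* = κ · V / ln(z/z₀)
u* = 0.4 × 12.9 / ln(3.97/0.22) = 0.4 × 12.9 / 2.8929
   = 5.1600 / 2.8929 = 1.7837 m/s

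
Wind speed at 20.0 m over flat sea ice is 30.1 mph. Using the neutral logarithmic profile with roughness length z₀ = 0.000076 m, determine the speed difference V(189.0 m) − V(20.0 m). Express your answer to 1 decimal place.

Log law: V₂ = V₁ · ln(z₂/z₀)/ln(z₁/z₀) = 30.1 × 14.7265/12.4805 = 35.5168 mph
ΔV = 35.5168 − 30.1 = 5.4168 mph

5.4 mph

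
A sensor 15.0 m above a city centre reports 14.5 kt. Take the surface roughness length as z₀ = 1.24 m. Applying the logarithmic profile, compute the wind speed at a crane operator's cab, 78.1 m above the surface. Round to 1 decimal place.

24.1 kt

Log law: V(z) ∝ ln(z/z₀), so V₂/V₁ = ln(z₂/z₀) / ln(z₁/z₀).
ln(78.1/1.24) = 4.1429, ln(15.0/1.24) = 2.4929
V₂ = 14.5 × 4.1429/2.4929 = 14.5 × 1.6618 = 24.0968 kt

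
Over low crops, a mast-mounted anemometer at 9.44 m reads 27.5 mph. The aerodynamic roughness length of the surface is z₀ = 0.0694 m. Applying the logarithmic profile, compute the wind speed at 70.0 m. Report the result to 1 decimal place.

Log law: V(z) ∝ ln(z/z₀), so V₂/V₁ = ln(z₂/z₀) / ln(z₁/z₀).
ln(70.0/0.0694) = 6.9164, ln(9.44/0.0694) = 4.9128
V₂ = 27.5 × 6.9164/4.9128 = 27.5 × 1.4078 = 38.7150 mph

38.7 mph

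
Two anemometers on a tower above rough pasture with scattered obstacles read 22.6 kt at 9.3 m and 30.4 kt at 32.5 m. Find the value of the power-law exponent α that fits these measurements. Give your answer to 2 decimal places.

Power law: V₂/V₁ = (z₂/z₁)^α ⇒ α = ln(V₂/V₁) / ln(z₂/z₁)
α = ln(30.4/22.6) / ln(32.5/9.3) = ln(1.3451) / ln(3.4946)
  = 0.29649 / 1.25123 = 0.23696

α ≈ 0.24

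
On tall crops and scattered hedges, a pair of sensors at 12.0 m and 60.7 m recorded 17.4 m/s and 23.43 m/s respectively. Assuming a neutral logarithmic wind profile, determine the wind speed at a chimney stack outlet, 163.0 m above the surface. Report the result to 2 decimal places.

27.10 m/s

Log law: V ∝ ln(z/z₀). From the pair, with r = V₁/V₂ = 0.74264,
ln z₀ = (ln z₁ − r·ln z₂)/(1 − r) = (2.4849 − 0.74264×4.1059)/0.25736 = -2.1927 → z₀ = 0.1116 m
V₃ = V₁ · ln(z₃/z₀)/ln(z₁/z₀) = 17.4 × 7.2865/4.6776 = 27.1045 m/s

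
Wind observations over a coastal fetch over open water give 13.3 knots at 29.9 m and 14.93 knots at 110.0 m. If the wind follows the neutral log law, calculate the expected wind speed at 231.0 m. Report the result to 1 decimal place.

Log law: V ∝ ln(z/z₀). From the pair, with r = V₁/V₂ = 0.89082,
ln z₀ = (ln z₁ − r·ln z₂)/(1 − r) = (3.3979 − 0.89082×4.7005)/0.10918 = -7.2309 → z₀ = 0.0007239 m
V₃ = V₁ · ln(z₃/z₀)/ln(z₁/z₀) = 13.3 × 12.6733/10.6288 = 15.8584 knots

15.9 knots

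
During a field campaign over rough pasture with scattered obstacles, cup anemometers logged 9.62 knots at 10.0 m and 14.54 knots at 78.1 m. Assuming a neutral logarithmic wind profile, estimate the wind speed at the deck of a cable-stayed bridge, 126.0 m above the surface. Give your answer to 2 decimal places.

15.68 knots

Log law: V ∝ ln(z/z₀). From the pair, with r = V₁/V₂ = 0.66162,
ln z₀ = (ln z₁ − r·ln z₂)/(1 − r) = (2.3026 − 0.66162×4.3580)/0.33838 = -1.7163 → z₀ = 0.1797 m
V₃ = V₁ · ln(z₃/z₀)/ln(z₁/z₀) = 9.62 × 6.5526/4.0189 = 15.6849 knots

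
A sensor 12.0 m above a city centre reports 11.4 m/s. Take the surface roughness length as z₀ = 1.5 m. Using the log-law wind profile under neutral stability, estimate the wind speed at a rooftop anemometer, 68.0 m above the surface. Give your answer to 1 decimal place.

20.9 m/s

Log law: V(z) ∝ ln(z/z₀), so V₂/V₁ = ln(z₂/z₀) / ln(z₁/z₀).
ln(68.0/1.5) = 3.8140, ln(12.0/1.5) = 2.0794
V₂ = 11.4 × 3.8140/2.0794 = 11.4 × 1.8342 = 20.9095 m/s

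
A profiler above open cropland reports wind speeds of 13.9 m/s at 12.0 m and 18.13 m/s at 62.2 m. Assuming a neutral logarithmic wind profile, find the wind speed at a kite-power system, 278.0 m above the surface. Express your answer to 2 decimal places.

21.98 m/s

Log law: V ∝ ln(z/z₀). From the pair, with r = V₁/V₂ = 0.76669,
ln z₀ = (ln z₁ − r·ln z₂)/(1 − r) = (2.4849 − 0.76669×4.1304)/0.23331 = -2.9221 → z₀ = 0.05382 m
V₃ = V₁ · ln(z₃/z₀)/ln(z₁/z₀) = 13.9 × 8.5497/5.4070 = 21.9791 m/s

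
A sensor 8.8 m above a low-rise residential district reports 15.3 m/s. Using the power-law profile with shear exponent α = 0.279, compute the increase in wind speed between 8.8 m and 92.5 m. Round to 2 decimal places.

Power law: V₂ = V₁ · (z₂/z₁)^α = 15.3 × (10.5114)^0.279 = 29.4940 m/s
ΔV = 29.4940 − 15.3 = 14.1940 m/s

14.19 m/s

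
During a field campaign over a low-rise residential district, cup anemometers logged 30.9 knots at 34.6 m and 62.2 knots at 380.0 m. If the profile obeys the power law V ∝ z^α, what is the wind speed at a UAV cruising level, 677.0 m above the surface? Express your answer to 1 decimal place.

73.6 knots

First find α: α = ln(V₂/V₁)/ln(z₂/z₁) = ln(62.2/30.9)/ln(380.0/34.6) = 0.69960/2.39632 = 0.2919
Extrapolate from 380.0 m to 677.0 m: V₃ = 62.2 × (677.0/380.0)^0.2919 = 62.2 × 1.1836 = 73.6228 knots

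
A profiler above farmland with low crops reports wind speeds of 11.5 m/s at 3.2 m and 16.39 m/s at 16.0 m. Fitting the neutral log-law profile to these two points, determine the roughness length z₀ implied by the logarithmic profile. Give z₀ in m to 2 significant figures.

z₀ ≈ 0.073 m

Log law: V(z) ∝ ln(z/z₀). With r = V₁/V₂ = 11.5/16.39 = 0.70165,
r · ln(z₂/z₀) = ln(z₁/z₀) ⇒ ln z₀ = (ln z₁ − r·ln z₂)/(1 − r)
ln z₀ = (1.16315 − 0.70165×2.77259) / 0.29835 = -2.6218
z₀ = exp(-2.6218) = 0.07267 m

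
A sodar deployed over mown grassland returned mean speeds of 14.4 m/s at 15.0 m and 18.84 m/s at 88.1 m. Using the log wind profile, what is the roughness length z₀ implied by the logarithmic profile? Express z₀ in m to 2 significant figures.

Log law: V(z) ∝ ln(z/z₀). With r = V₁/V₂ = 14.4/18.84 = 0.76433,
r · ln(z₂/z₀) = ln(z₁/z₀) ⇒ ln z₀ = (ln z₁ − r·ln z₂)/(1 − r)
ln z₀ = (2.70805 − 0.76433×4.47847) / 0.23567 = -3.0339
z₀ = exp(-3.0339) = 0.04813 m

z₀ ≈ 0.048 m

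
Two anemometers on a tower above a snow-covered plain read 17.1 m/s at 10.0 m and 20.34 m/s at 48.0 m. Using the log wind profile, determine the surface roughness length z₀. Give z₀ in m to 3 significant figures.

z₀ ≈ 0.00254 m

Log law: V(z) ∝ ln(z/z₀). With r = V₁/V₂ = 17.1/20.34 = 0.84071,
r · ln(z₂/z₀) = ln(z₁/z₀) ⇒ ln z₀ = (ln z₁ − r·ln z₂)/(1 − r)
ln z₀ = (2.30259 − 0.84071×3.87120) / 0.15929 = -5.9762
z₀ = exp(-5.9762) = 0.002538 m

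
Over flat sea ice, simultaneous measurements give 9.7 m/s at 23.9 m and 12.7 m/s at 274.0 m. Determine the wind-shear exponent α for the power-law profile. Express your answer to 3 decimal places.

Power law: V₂/V₁ = (z₂/z₁)^α ⇒ α = ln(V₂/V₁) / ln(z₂/z₁)
α = ln(12.7/9.7) / ln(274.0/23.9) = ln(1.3093) / ln(11.4644)
  = 0.26948 / 2.43925 = 0.11048

α ≈ 0.110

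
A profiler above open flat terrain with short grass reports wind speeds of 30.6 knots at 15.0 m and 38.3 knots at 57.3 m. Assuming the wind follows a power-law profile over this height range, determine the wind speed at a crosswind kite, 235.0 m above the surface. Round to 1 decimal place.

First find α: α = ln(V₂/V₁)/ln(z₂/z₁) = ln(38.3/30.6)/ln(57.3/15.0) = 0.22445/1.34025 = 0.1675
Extrapolate from 57.3 m to 235.0 m: V₃ = 38.3 × (235.0/57.3)^0.1675 = 38.3 × 1.2666 = 48.5113 knots

48.5 knots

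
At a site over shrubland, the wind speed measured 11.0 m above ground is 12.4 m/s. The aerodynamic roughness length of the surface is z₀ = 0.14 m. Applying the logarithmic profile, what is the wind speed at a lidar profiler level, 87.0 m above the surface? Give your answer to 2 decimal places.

Log law: V(z) ∝ ln(z/z₀), so V₂/V₁ = ln(z₂/z₀) / ln(z₁/z₀).
ln(87.0/0.14) = 6.4320, ln(11.0/0.14) = 4.3640
V₂ = 12.4 × 6.4320/4.3640 = 12.4 × 1.4739 = 18.2761 m/s

18.28 m/s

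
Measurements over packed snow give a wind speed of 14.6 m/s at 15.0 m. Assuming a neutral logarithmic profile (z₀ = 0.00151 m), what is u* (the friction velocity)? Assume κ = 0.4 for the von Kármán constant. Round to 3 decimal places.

Log law: V(z) = (u*/κ) · ln(z/z₀) ⇒ u* = κ · V / ln(z/z₀)
u* = 0.4 × 14.6 / ln(15.0/0.00151) = 0.4 × 14.6 / 9.2037
   = 5.8400 / 9.2037 = 0.6345 m/s

u* ≈ 0.635 m/s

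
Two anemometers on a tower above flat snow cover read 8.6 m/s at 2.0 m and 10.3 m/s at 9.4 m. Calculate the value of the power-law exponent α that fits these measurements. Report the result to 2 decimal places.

Power law: V₂/V₁ = (z₂/z₁)^α ⇒ α = ln(V₂/V₁) / ln(z₂/z₁)
α = ln(10.3/8.6) / ln(9.4/2.0) = ln(1.1977) / ln(4.7000)
  = 0.18038 / 1.54756 = 0.11656

α ≈ 0.12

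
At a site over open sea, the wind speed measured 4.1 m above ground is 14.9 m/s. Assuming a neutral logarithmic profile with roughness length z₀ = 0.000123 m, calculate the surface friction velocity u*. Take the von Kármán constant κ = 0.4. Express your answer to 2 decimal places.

Log law: V(z) = (u*/κ) · ln(z/z₀) ⇒ u* = κ · V / ln(z/z₀)
u* = 0.4 × 14.9 / ln(4.1/0.000123) = 0.4 × 14.9 / 10.4143
   = 5.9600 / 10.4143 = 0.5723 m/s

u* ≈ 0.57 m/s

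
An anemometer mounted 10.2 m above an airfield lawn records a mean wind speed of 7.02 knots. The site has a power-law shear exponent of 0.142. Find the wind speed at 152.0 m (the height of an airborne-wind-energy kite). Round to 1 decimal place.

Power-law profile: V₂ = V₁ · (z₂/z₁)^α
V₂ = 7.02 × (152.0/10.2)^0.142 = 7.02 × (14.9020)^0.142
    = 7.02 × 1.4676 = 10.3024 knots

10.3 knots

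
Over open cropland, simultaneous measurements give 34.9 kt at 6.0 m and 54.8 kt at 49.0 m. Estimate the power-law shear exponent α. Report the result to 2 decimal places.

Power law: V₂/V₁ = (z₂/z₁)^α ⇒ α = ln(V₂/V₁) / ln(z₂/z₁)
α = ln(54.8/34.9) / ln(49.0/6.0) = ln(1.5702) / ln(8.1667)
  = 0.45120 / 2.10006 = 0.21485

α ≈ 0.21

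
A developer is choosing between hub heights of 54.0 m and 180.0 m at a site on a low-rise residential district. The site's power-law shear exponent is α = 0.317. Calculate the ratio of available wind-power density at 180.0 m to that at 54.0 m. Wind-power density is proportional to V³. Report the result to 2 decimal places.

Speed ratio: V_B/V_A = (z_B/z_A)^α = (180.0/54.0)^0.317 = (3.3333)^0.317 = 1.46471
Power-density ratio: P_B/P_A = (V_B/V_A)³ = (1.46471)³ = 3.14237

3.14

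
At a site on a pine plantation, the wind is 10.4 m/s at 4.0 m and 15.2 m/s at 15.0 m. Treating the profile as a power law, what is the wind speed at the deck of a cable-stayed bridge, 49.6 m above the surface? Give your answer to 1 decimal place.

First find α: α = ln(V₂/V₁)/ln(z₂/z₁) = ln(15.2/10.4)/ln(15.0/4.0) = 0.37949/1.32176 = 0.2871
Extrapolate from 15.0 m to 49.6 m: V₃ = 15.2 × (49.6/15.0)^0.2871 = 15.2 × 1.4097 = 21.4272 m/s

21.4 m/s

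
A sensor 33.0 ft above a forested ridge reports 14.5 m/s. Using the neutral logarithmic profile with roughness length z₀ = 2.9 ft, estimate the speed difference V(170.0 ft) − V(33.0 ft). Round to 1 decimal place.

9.8 m/s

Log law: V₂ = V₁ · ln(z₂/z₀)/ln(z₁/z₀) = 14.5 × 4.0711/2.4318 = 24.2745 m/s
ΔV = 24.2745 − 14.5 = 9.7745 m/s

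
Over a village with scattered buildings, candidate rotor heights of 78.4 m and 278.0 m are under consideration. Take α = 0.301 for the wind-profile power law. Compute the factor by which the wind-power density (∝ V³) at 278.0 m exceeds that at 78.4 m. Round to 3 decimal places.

Speed ratio: V_B/V_A = (z_B/z_A)^α = (278.0/78.4)^0.301 = (3.5459)^0.301 = 1.46375
Power-density ratio: P_B/P_A = (V_B/V_A)³ = (1.46375)³ = 3.13621

3.136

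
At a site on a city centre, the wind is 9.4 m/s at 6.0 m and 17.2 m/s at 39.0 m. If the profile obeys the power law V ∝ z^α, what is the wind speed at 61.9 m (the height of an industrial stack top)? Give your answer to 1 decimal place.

First find α: α = ln(V₂/V₁)/ln(z₂/z₁) = ln(17.2/9.4)/ln(39.0/6.0) = 0.60420/1.87180 = 0.3228
Extrapolate from 39.0 m to 61.9 m: V₃ = 17.2 × (61.9/39.0)^0.3228 = 17.2 × 1.1608 = 19.9659 m/s

20.0 m/s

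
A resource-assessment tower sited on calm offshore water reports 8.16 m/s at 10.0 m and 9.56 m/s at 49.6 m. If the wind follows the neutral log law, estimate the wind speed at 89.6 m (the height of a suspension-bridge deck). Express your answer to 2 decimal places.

10.08 m/s

Log law: V ∝ ln(z/z₀). From the pair, with r = V₁/V₂ = 0.85356,
ln z₀ = (ln z₁ − r·ln z₂)/(1 − r) = (2.3026 − 0.85356×3.9040)/0.14644 = -7.0313 → z₀ = 0.0008838 m
V₃ = V₁ · ln(z₃/z₀)/ln(z₁/z₀) = 8.16 × 11.5267/9.3339 = 10.0770 m/s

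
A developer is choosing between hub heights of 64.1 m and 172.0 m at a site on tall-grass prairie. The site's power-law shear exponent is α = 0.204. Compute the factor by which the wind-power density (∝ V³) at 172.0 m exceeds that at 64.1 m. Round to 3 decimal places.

1.830

Speed ratio: V_B/V_A = (z_B/z_A)^α = (172.0/64.1)^0.204 = (2.6833)^0.204 = 1.22306
Power-density ratio: P_B/P_A = (V_B/V_A)³ = (1.22306)³ = 1.82956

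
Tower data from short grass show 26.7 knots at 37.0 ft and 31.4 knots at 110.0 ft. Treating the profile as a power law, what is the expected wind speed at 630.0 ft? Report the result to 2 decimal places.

40.71 knots

First find α: α = ln(V₂/V₁)/ln(z₂/z₁) = ln(31.4/26.7)/ln(110.0/37.0) = 0.16214/1.08956 = 0.1488
Extrapolate from 110.0 ft to 630.0 ft: V₃ = 31.4 × (630.0/110.0)^0.1488 = 31.4 × 1.2966 = 40.7122 knots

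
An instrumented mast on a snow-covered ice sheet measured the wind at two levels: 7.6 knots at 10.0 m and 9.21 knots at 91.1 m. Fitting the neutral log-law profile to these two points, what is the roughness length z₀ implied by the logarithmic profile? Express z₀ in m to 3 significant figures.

Log law: V(z) ∝ ln(z/z₀). With r = V₁/V₂ = 7.6/9.21 = 0.82519,
r · ln(z₂/z₀) = ln(z₁/z₀) ⇒ ln z₀ = (ln z₁ − r·ln z₂)/(1 − r)
ln z₀ = (2.30259 − 0.82519×4.51196) / 0.17481 = -8.1268
z₀ = exp(-8.1268) = 0.0002955 m

z₀ ≈ 0.000296 m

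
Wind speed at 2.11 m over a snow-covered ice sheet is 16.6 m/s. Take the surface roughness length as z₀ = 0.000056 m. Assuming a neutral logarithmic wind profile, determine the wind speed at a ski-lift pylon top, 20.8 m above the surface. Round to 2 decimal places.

20.20 m/s

Log law: V(z) ∝ ln(z/z₀), so V₂/V₁ = ln(z₂/z₀) / ln(z₁/z₀).
ln(20.8/0.000056) = 12.8251, ln(2.11/0.000056) = 10.5368
V₂ = 16.6 × 12.8251/10.5368 = 16.6 × 1.2172 = 20.2050 m/s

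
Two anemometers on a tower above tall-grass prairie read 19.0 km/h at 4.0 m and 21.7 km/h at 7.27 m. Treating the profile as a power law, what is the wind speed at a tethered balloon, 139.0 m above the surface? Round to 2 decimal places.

First find α: α = ln(V₂/V₁)/ln(z₂/z₁) = ln(21.7/19.0)/ln(7.27/4.0) = 0.13287/0.59746 = 0.2224
Extrapolate from 7.27 m to 139.0 m: V₃ = 21.7 × (139.0/7.27)^0.2224 = 21.7 × 1.9275 = 41.8269 km/h

41.83 km/h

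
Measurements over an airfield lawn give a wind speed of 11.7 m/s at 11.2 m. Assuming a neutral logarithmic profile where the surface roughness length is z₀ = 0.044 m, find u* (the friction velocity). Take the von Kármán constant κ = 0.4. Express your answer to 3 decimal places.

Log law: V(z) = (u*/κ) · ln(z/z₀) ⇒ u* = κ · V / ln(z/z₀)
u* = 0.4 × 11.7 / ln(11.2/0.044) = 0.4 × 11.7 / 5.5395
   = 4.6800 / 5.5395 = 0.8448 m/s

u* ≈ 0.845 m/s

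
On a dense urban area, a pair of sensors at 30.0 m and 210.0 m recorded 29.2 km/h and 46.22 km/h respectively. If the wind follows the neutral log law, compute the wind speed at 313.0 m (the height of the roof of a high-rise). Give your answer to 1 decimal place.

Log law: V ∝ ln(z/z₀). From the pair, with r = V₁/V₂ = 0.63176,
ln z₀ = (ln z₁ − r·ln z₂)/(1 − r) = (3.4012 − 0.63176×5.3471)/0.36824 = 0.0627 → z₀ = 1.065 m
V₃ = V₁ · ln(z₃/z₀)/ln(z₁/z₀) = 29.2 × 5.6835/3.3385 = 49.7107 km/h

49.7 km/h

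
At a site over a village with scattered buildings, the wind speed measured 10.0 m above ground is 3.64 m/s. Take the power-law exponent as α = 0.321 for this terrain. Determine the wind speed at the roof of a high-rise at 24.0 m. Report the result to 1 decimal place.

4.8 m/s

Power-law profile: V₂ = V₁ · (z₂/z₁)^α
V₂ = 3.64 × (24.0/10.0)^0.321 = 3.64 × (2.4000)^0.321
    = 3.64 × 1.3245 = 4.8211 m/s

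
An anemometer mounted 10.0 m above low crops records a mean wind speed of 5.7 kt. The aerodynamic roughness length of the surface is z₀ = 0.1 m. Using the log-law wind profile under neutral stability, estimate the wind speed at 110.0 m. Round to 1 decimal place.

8.7 kt

Log law: V(z) ∝ ln(z/z₀), so V₂/V₁ = ln(z₂/z₀) / ln(z₁/z₀).
ln(110.0/0.1) = 7.0031, ln(10.0/0.1) = 4.6052
V₂ = 5.7 × 7.0031/4.6052 = 5.7 × 1.5207 = 8.6680 kt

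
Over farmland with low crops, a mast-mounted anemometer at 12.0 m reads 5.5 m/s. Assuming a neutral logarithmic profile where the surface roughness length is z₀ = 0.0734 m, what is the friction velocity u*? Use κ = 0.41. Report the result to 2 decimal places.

u* ≈ 0.44 m/s

Log law: V(z) = (u*/κ) · ln(z/z₀) ⇒ u* = κ · V / ln(z/z₀)
u* = 0.41 × 5.5 / ln(12.0/0.0734) = 0.41 × 5.5 / 5.0967
   = 2.2550 / 5.0967 = 0.4424 m/s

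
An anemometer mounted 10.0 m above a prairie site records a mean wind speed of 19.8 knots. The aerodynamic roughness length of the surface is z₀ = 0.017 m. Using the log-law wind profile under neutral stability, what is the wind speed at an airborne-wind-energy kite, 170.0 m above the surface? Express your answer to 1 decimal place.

Log law: V(z) ∝ ln(z/z₀), so V₂/V₁ = ln(z₂/z₀) / ln(z₁/z₀).
ln(170.0/0.017) = 9.2103, ln(10.0/0.017) = 6.3771
V₂ = 19.8 × 9.2103/6.3771 = 19.8 × 1.4443 = 28.5967 knots

28.6 knots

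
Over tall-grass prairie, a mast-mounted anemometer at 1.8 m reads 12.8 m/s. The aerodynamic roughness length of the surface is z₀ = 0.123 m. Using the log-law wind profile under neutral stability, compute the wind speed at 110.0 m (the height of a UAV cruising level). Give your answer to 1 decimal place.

Log law: V(z) ∝ ln(z/z₀), so V₂/V₁ = ln(z₂/z₀) / ln(z₁/z₀).
ln(110.0/0.123) = 6.7961, ln(1.8/0.123) = 2.6834
V₂ = 12.8 × 6.7961/2.6834 = 12.8 × 2.5327 = 32.4181 m/s

32.4 m/s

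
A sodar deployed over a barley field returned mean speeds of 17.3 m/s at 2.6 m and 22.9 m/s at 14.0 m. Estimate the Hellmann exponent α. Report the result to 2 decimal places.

α ≈ 0.17

Power law: V₂/V₁ = (z₂/z₁)^α ⇒ α = ln(V₂/V₁) / ln(z₂/z₁)
α = ln(22.9/17.3) / ln(14.0/2.6) = ln(1.3237) / ln(5.3846)
  = 0.28043 / 1.68355 = 0.16657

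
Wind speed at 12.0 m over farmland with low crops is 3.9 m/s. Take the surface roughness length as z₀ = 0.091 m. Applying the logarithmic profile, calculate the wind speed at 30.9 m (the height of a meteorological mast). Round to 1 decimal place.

Log law: V(z) ∝ ln(z/z₀), so V₂/V₁ = ln(z₂/z₀) / ln(z₁/z₀).
ln(30.9/0.091) = 5.8277, ln(12.0/0.091) = 4.8818
V₂ = 3.9 × 5.8277/4.8818 = 3.9 × 1.1938 = 4.6556 m/s

4.7 m/s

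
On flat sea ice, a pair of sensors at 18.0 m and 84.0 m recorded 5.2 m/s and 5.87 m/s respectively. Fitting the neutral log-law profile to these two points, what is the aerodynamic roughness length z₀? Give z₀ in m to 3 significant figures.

Log law: V(z) ∝ ln(z/z₀). With r = V₁/V₂ = 5.2/5.87 = 0.88586,
r · ln(z₂/z₀) = ln(z₁/z₀) ⇒ ln z₀ = (ln z₁ − r·ln z₂)/(1 − r)
ln z₀ = (2.89037 − 0.88586×4.43082) / 0.11414 = -9.0653
z₀ = exp(-9.0653) = 0.0001156 m

z₀ ≈ 0.000116 m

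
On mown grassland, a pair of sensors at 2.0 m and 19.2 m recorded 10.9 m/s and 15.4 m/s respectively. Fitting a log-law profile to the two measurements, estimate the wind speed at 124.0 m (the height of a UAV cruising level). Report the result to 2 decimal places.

19.11 m/s

Log law: V ∝ ln(z/z₀). From the pair, with r = V₁/V₂ = 0.70779,
ln z₀ = (ln z₁ − r·ln z₂)/(1 − r) = (0.6931 − 0.70779×2.9549)/0.29221 = -4.7853 → z₀ = 0.008351 m
V₃ = V₁ · ln(z₃/z₀)/ln(z₁/z₀) = 10.9 × 9.6056/5.4785 = 19.1113 m/s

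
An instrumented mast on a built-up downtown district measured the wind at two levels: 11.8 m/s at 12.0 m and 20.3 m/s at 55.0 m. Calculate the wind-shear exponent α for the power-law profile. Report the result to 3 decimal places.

α ≈ 0.356

Power law: V₂/V₁ = (z₂/z₁)^α ⇒ α = ln(V₂/V₁) / ln(z₂/z₁)
α = ln(20.3/11.8) / ln(55.0/12.0) = ln(1.7203) / ln(4.5833)
  = 0.54252 / 1.52243 = 0.35635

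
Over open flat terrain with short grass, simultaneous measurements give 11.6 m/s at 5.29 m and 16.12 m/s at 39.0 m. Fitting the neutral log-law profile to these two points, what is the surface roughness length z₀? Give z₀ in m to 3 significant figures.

Log law: V(z) ∝ ln(z/z₀). With r = V₁/V₂ = 11.6/16.12 = 0.71960,
r · ln(z₂/z₀) = ln(z₁/z₀) ⇒ ln z₀ = (ln z₁ − r·ln z₂)/(1 − r)
ln z₀ = (1.66582 − 0.71960×3.66356) / 0.28040 = -3.4611
z₀ = exp(-3.4611) = 0.03139 m

z₀ ≈ 0.0314 m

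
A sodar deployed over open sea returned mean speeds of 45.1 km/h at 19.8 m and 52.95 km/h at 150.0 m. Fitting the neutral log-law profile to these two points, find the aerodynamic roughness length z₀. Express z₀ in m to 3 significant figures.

Log law: V(z) ∝ ln(z/z₀). With r = V₁/V₂ = 45.1/52.95 = 0.85175,
r · ln(z₂/z₀) = ln(z₁/z₀) ⇒ ln z₀ = (ln z₁ − r·ln z₂)/(1 − r)
ln z₀ = (2.98568 − 0.85175×5.01064) / 0.14825 = -8.6481
z₀ = exp(-8.6481) = 0.0001755 m

z₀ ≈ 0.000175 m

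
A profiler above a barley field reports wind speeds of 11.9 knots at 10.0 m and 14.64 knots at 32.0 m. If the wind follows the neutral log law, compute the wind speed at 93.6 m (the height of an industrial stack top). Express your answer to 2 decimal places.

Log law: V ∝ ln(z/z₀). From the pair, with r = V₁/V₂ = 0.81284,
ln z₀ = (ln z₁ − r·ln z₂)/(1 − r) = (2.3026 − 0.81284×3.4657)/0.18716 = -2.7491 → z₀ = 0.06399 m
V₃ = V₁ · ln(z₃/z₀)/ln(z₁/z₀) = 11.9 × 7.2881/5.0516 = 17.1683 knots

17.17 knots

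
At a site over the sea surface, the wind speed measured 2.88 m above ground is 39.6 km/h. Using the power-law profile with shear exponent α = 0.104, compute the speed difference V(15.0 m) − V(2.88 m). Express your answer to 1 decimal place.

7.4 km/h

Power law: V₂ = V₁ · (z₂/z₁)^α = 39.6 × (5.2083)^0.104 = 47.0145 km/h
ΔV = 47.0145 − 39.6 = 7.4145 km/h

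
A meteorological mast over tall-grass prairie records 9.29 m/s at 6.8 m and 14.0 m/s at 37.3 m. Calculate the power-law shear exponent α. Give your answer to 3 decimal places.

Power law: V₂/V₁ = (z₂/z₁)^α ⇒ α = ln(V₂/V₁) / ln(z₂/z₁)
α = ln(14.0/9.29) / ln(37.3/6.8) = ln(1.5070) / ln(5.4853)
  = 0.41012 / 1.70207 = 0.24095

α ≈ 0.241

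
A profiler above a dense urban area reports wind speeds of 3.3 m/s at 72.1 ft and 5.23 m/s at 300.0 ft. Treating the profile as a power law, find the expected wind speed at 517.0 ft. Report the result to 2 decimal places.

6.24 m/s

First find α: α = ln(V₂/V₁)/ln(z₂/z₁) = ln(5.23/3.3)/ln(300.0/72.1) = 0.46049/1.42573 = 0.3230
Extrapolate from 300.0 ft to 517.0 ft: V₃ = 5.23 × (517.0/300.0)^0.3230 = 5.23 × 1.1922 = 6.2351 m/s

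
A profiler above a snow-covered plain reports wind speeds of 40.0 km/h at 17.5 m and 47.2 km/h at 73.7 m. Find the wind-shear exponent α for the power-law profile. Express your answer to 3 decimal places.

Power law: V₂/V₁ = (z₂/z₁)^α ⇒ α = ln(V₂/V₁) / ln(z₂/z₁)
α = ln(47.2/40.0) / ln(73.7/17.5) = ln(1.1800) / ln(4.2114)
  = 0.16551 / 1.43780 = 0.11512

α ≈ 0.115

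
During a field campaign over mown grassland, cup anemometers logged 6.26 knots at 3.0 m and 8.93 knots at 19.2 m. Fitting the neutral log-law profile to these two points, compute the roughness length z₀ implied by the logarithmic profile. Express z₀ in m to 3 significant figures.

z₀ ≈ 0.0386 m

Log law: V(z) ∝ ln(z/z₀). With r = V₁/V₂ = 6.26/8.93 = 0.70101,
r · ln(z₂/z₀) = ln(z₁/z₀) ⇒ ln z₀ = (ln z₁ − r·ln z₂)/(1 − r)
ln z₀ = (1.09861 − 0.70101×2.95491) / 0.29899 = -3.2536
z₀ = exp(-3.2536) = 0.03863 m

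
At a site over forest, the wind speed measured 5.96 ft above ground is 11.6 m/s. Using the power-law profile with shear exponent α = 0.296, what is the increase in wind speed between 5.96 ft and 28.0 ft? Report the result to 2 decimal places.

6.74 m/s

Power law: V₂ = V₁ · (z₂/z₁)^α = 11.6 × (4.6980)^0.296 = 18.3377 m/s
ΔV = 18.3377 − 11.6 = 6.7377 m/s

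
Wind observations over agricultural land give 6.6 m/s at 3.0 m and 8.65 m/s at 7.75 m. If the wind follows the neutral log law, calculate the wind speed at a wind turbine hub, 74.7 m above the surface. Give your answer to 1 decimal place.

13.5 m/s

Log law: V ∝ ln(z/z₀). From the pair, with r = V₁/V₂ = 0.76301,
ln z₀ = (ln z₁ − r·ln z₂)/(1 − r) = (1.0986 − 0.76301×2.0477)/0.23699 = -1.9570 → z₀ = 0.1413 m
V₃ = V₁ · ln(z₃/z₀)/ln(z₁/z₀) = 6.6 × 6.2704/3.0556 = 13.5441 m/s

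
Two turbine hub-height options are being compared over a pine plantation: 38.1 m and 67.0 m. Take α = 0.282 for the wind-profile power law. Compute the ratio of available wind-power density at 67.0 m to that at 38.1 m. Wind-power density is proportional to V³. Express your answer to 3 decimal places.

1.612

Speed ratio: V_B/V_A = (z_B/z_A)^α = (67.0/38.1)^0.282 = (1.7585)^0.282 = 1.17255
Power-density ratio: P_B/P_A = (V_B/V_A)³ = (1.17255)³ = 1.61212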